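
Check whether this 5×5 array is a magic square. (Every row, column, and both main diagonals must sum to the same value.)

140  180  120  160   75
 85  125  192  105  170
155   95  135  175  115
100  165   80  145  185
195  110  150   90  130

Row 1: 140 + 180 + 120 + 160 + 75 = 675.
Row 2: 85 + 125 + 192 + 105 + 170 = 677.
Row 3: 155 + 95 + 135 + 175 + 115 = 675.
Row 4: 100 + 165 + 80 + 145 + 185 = 675.
Row 5: 195 + 110 + 150 + 90 + 130 = 675.
Column 1: 140 + 85 + 155 + 100 + 195 = 675.
Column 2: 180 + 125 + 95 + 165 + 110 = 675.
Column 3: 120 + 192 + 135 + 80 + 150 = 677.
Column 4: 160 + 105 + 175 + 145 + 90 = 675.
Column 5: 75 + 170 + 115 + 185 + 130 = 675.
Main diagonal: 140 + 125 + 135 + 145 + 130 = 675.
Anti-diagonal: 75 + 105 + 135 + 165 + 195 = 675.

No — column 3 sums to 677 but main diagonal sums to 675.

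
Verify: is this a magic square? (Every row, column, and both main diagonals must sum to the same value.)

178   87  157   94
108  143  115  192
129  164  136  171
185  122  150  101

Row 1: 178 + 87 + 157 + 94 = 516.
Row 2: 108 + 143 + 115 + 192 = 558.
Row 3: 129 + 164 + 136 + 171 = 600.
Row 4: 185 + 122 + 150 + 101 = 558.
Column 1: 178 + 108 + 129 + 185 = 600.
Column 2: 87 + 143 + 164 + 122 = 516.
Column 3: 157 + 115 + 136 + 150 = 558.
Column 4: 94 + 192 + 171 + 101 = 558.
Main diagonal: 178 + 143 + 136 + 101 = 558.
Anti-diagonal: 94 + 115 + 164 + 185 = 558.

No — row 4 sums to 558 but row 1 sums to 516.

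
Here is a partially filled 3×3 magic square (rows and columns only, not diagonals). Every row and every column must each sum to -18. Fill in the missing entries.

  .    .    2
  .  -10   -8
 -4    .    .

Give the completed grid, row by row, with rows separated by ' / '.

Using row 2: -10 + (-8) + ? → (2,1) = -18 − (-18) = 0.
The remaining cell in column 1 is (1,1) = -18 − (-4) = -14.
Column 3: 2 + (-8) + ? = -18, so (3,3) = -12.
Row 1 must total -18; the given cells sum to -12, so (1,2) = -6.
Row 3 must total -18; the given cells sum to -16, so (3,2) = -2.

-14 -6 2 / 0 -10 -8 / -4 -2 -12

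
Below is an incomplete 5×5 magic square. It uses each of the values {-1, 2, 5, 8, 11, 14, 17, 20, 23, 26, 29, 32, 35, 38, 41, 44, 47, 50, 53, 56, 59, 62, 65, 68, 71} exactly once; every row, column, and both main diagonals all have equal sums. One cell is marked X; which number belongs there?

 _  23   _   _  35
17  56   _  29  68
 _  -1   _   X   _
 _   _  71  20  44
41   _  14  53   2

The 25 entries sum to 875, so each line sums to 875/5 = 175.
Row 2: 17 + 56 + 29 + 68 + ? = 175, so (2,3) = 5.
From row 5, 175 − (41 + 14 + 53 + 2) gives (5,2) = 65.
Column 2: 23 + 56 + (-1) + 65 + ? = 175, so (4,2) = 32.
Column 5 needs 175; the known cells sum to 149, so (3,5) = 26.
Anti-diagonal needs 175; the known cells sum to 137, so (3,3) = 38.
Row 4: 32 + 71 + 20 + 44 + ? = 175, so (4,1) = 8.
Using column 3: 5 + 38 + 71 + 14 + ? → (1,3) = 175 − 128 = 47.
Main diagonal needs 175; the known cells sum to 116, so (1,1) = 59.
Using row 1: 59 + 23 + 47 + 35 + ? → (1,4) = 175 − 164 = 11.
Using column 1: 59 + 17 + 8 + 41 + ? → (3,1) = 175 − 125 = 50.
Column 4 needs 175; the known cells sum to 113, so (3,4) = 62.

62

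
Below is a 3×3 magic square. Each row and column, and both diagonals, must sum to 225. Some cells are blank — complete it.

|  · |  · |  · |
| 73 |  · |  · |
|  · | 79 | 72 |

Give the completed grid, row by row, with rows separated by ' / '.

78 71 76 / 73 75 77 / 74 79 72

Using row 3: 79 + 72 + ? → (3,1) = 225 − 151 = 74.
Column 1 must total 225; the given cells sum to 147, so (1,1) = 78.
Main diagonal: 78 + 72 + ? = 225, so (2,2) = 75.
The remaining cell in anti-diagonal is (1,3) = 225 − 149 = 76.
From row 1, 225 − (78 + 76) gives (1,2) = 71.
Using row 2: 73 + 75 + ? → (2,3) = 225 − 148 = 77.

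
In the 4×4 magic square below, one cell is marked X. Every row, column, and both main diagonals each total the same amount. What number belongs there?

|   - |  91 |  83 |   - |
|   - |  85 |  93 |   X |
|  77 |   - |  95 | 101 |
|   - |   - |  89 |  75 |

Column 3 is complete and sums to 360; that is the magic constant.
From row 3, 360 − (77 + 95 + 101) gives (3,2) = 87.
Using column 2: 91 + 85 + 87 + ? → (4,2) = 360 − 263 = 97.
From main diagonal, 360 − (85 + 95 + 75) gives (1,1) = 105.
Row 1 must total 360; the given cells sum to 279, so (1,4) = 81.
Row 4: 97 + 89 + 75 + ? = 360, so (4,1) = 99.
Column 1: 105 + 77 + 99 + ? = 360, so (2,1) = 79.
Column 4: 81 + 101 + 75 + ? = 360, so (2,4) = 103.

103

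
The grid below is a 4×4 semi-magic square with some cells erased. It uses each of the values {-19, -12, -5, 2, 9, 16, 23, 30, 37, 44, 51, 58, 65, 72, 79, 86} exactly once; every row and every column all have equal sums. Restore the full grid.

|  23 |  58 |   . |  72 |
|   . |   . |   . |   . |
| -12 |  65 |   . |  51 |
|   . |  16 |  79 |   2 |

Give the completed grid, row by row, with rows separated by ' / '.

23 58 -19 72 / 86 -5 44 9 / -12 65 30 51 / 37 16 79 2

The 16 entries sum to 536, so each line sums to 536/4 = 134.
The remaining cell in row 1 is (1,3) = 134 − 153 = -19.
Row 3 must total 134; the given cells sum to 104, so (3,3) = 30.
Row 4: 16 + 79 + 2 + ? = 134, so (4,1) = 37.
The remaining cell in column 1 is (2,1) = 134 − 48 = 86.
From column 2, 134 − (58 + 65 + 16) gives (2,2) = -5.
The remaining cell in column 3 is (2,3) = 134 − 90 = 44.
Column 4 needs 134; the known cells sum to 125, so (2,4) = 9.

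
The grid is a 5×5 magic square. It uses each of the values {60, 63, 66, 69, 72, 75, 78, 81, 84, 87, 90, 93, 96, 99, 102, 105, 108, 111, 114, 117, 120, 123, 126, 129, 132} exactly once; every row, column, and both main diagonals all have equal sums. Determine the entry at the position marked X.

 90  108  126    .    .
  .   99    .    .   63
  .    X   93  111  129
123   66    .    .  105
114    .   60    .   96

The 25 entries sum to 2400, so each line sums to 2400/5 = 480.
Column 5 must total 480; the given cells sum to 393, so (1,5) = 87.
Main diagonal needs 480; the known cells sum to 378, so (4,4) = 102.
Anti-diagonal: 87 + 93 + 66 + 114 + ? = 480, so (2,4) = 120.
From row 1, 480 − (90 + 108 + 126 + 87) gives (1,4) = 69.
From row 4, 480 − (123 + 66 + 102 + 105) gives (4,3) = 84.
Column 3 needs 480; the known cells sum to 363, so (2,3) = 117.
Column 4 needs 480; the known cells sum to 402, so (5,4) = 78.
The remaining cell in row 2 is (2,1) = 480 − 399 = 81.
Row 5: 114 + 60 + 78 + 96 + ? = 480, so (5,2) = 132.
From column 1, 480 − (90 + 81 + 123 + 114) gives (3,1) = 72.
From column 2, 480 − (108 + 99 + 66 + 132) gives (3,2) = 75.

75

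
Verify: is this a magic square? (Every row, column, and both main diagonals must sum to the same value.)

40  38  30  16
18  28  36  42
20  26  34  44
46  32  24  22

Row 1: 40 + 38 + 30 + 16 = 124.
Row 2: 18 + 28 + 36 + 42 = 124.
Row 3: 20 + 26 + 34 + 44 = 124.
Row 4: 46 + 32 + 24 + 22 = 124.
Column 1: 40 + 18 + 20 + 46 = 124.
Column 2: 38 + 28 + 26 + 32 = 124.
Column 3: 30 + 36 + 34 + 24 = 124.
Column 4: 16 + 42 + 44 + 22 = 124.
Main diagonal: 40 + 28 + 34 + 22 = 124.
Anti-diagonal: 16 + 36 + 26 + 46 = 124.
All lines sum to 124.

Yes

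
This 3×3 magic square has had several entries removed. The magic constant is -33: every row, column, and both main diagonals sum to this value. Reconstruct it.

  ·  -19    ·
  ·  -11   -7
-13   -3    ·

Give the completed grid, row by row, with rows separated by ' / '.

-5 -19 -9 / -15 -11 -7 / -13 -3 -17

Row 2 must total -33; the given cells sum to -18, so (2,1) = -15.
The remaining cell in row 3 is (3,3) = -33 − (-16) = -17.
From column 1, -33 − (-15 + (-13)) gives (1,1) = -5.
From column 3, -33 − (-7 + (-17)) gives (1,3) = -9.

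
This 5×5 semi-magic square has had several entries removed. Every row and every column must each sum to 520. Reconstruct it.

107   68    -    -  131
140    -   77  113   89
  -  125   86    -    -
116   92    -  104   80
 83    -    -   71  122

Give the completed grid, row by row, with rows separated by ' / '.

107 68 119 95 131 / 140 101 77 113 89 / 74 125 86 137 98 / 116 92 128 104 80 / 83 134 110 71 122

The remaining cell in row 2 is (2,2) = 520 − 419 = 101.
Row 4 needs 520; the known cells sum to 392, so (4,3) = 128.
Column 1 must total 520; the given cells sum to 446, so (3,1) = 74.
Column 2 needs 520; the known cells sum to 386, so (5,2) = 134.
Column 5 needs 520; the known cells sum to 422, so (3,5) = 98.
Row 3 needs 520; the known cells sum to 383, so (3,4) = 137.
From row 5, 520 − (83 + 134 + 71 + 122) gives (5,3) = 110.
Column 3 must total 520; the given cells sum to 401, so (1,3) = 119.
Column 4: 113 + 137 + 104 + 71 + ? = 520, so (1,4) = 95.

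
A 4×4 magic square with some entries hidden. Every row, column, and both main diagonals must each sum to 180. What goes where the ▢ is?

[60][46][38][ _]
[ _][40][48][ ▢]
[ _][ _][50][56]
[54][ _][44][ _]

58

Row 1 must total 180; the given cells sum to 144, so (1,4) = 36.
The remaining cell in main diagonal is (4,4) = 180 − 150 = 30.
Anti-diagonal must total 180; the given cells sum to 138, so (3,2) = 42.
From row 3, 180 − (42 + 50 + 56) gives (3,1) = 32.
From row 4, 180 − (54 + 44 + 30) gives (4,2) = 52.
Column 1 must total 180; the given cells sum to 146, so (2,1) = 34.
Using column 4: 36 + 56 + 30 + ? → (2,4) = 180 − 122 = 58.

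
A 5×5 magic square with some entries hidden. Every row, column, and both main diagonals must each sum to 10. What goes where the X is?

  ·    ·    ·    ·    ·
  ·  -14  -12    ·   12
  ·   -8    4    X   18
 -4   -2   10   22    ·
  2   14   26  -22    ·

Row 4 needs 10; the known cells sum to 26, so (4,5) = -16.
From row 5, 10 − (2 + 14 + 26 + (-22)) gives (5,5) = -10.
Column 2: -14 + (-8) + (-2) + 14 + ? = 10, so (1,2) = 20.
Column 3 must total 10; the given cells sum to 28, so (1,3) = -18.
Column 5 needs 10; the known cells sum to 4, so (1,5) = 6.
From main diagonal, 10 − (-14 + 4 + 22 + (-10)) gives (1,1) = 8.
Using anti-diagonal: 6 + 4 + (-2) + 2 + ? → (2,4) = 10 − 10 = 0.
The remaining cell in row 1 is (1,4) = 10 − 16 = -6.
Row 2: -14 + (-12) + 0 + 12 + ? = 10, so (2,1) = 24.
The remaining cell in column 1 is (3,1) = 10 − 30 = -20.
From column 4, 10 − (-6 + 0 + 22 + (-22)) gives (3,4) = 16.

16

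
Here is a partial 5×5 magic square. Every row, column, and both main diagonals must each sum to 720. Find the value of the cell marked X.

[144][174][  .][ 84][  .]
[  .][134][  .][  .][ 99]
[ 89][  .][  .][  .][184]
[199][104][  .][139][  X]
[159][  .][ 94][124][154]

169

Row 5 must total 720; the given cells sum to 531, so (5,2) = 189.
Column 1: 144 + 89 + 199 + 159 + ? = 720, so (2,1) = 129.
The remaining cell in column 2 is (3,2) = 720 − 601 = 119.
Main diagonal needs 720; the known cells sum to 571, so (3,3) = 149.
Row 3: 89 + 119 + 149 + 184 + ? = 720, so (3,4) = 179.
Column 4 needs 720; the known cells sum to 526, so (2,4) = 194.
Anti-diagonal needs 720; the known cells sum to 606, so (1,5) = 114.
The remaining cell in row 1 is (1,3) = 720 − 516 = 204.
Using row 2: 129 + 134 + 194 + 99 + ? → (2,3) = 720 − 556 = 164.
From column 3, 720 − (204 + 164 + 149 + 94) gives (4,3) = 109.
The remaining cell in column 5 is (4,5) = 720 − 551 = 169.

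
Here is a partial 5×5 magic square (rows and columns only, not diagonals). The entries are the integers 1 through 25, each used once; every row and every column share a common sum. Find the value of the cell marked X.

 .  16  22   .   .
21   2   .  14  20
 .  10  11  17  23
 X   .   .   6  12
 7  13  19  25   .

The entries are 1 through 25, which sum to 325, so each line sums to 325/5 = 65.
The remaining cell in row 2 is (2,3) = 65 − 57 = 8.
Row 3: 10 + 11 + 17 + 23 + ? = 65, so (3,1) = 4.
The remaining cell in row 5 is (5,5) = 65 − 64 = 1.
The remaining cell in column 2 is (4,2) = 65 − 41 = 24.
Column 3 must total 65; the given cells sum to 60, so (4,3) = 5.
Column 4 needs 65; the known cells sum to 62, so (1,4) = 3.
Column 5: 20 + 23 + 12 + 1 + ? = 65, so (1,5) = 9.
Row 1 must total 65; the given cells sum to 50, so (1,1) = 15.
Row 4: 24 + 5 + 6 + 12 + ? = 65, so (4,1) = 18.

18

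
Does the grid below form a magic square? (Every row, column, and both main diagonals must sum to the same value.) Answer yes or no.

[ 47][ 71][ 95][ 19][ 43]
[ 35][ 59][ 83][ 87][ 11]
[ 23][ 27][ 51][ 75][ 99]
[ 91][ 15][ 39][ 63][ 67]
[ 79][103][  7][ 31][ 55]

Yes

Row 1: 47 + 71 + 95 + 19 + 43 = 275.
Row 2: 35 + 59 + 83 + 87 + 11 = 275.
Row 3: 23 + 27 + 51 + 75 + 99 = 275.
Row 4: 91 + 15 + 39 + 63 + 67 = 275.
Row 5: 79 + 103 + 7 + 31 + 55 = 275.
Column 1: 47 + 35 + 23 + 91 + 79 = 275.
Column 2: 71 + 59 + 27 + 15 + 103 = 275.
Column 3: 95 + 83 + 51 + 39 + 7 = 275.
Column 4: 19 + 87 + 75 + 63 + 31 = 275.
Column 5: 43 + 11 + 99 + 67 + 55 = 275.
Main diagonal: 47 + 59 + 51 + 63 + 55 = 275.
Anti-diagonal: 43 + 87 + 51 + 15 + 79 = 275.
All lines sum to 275.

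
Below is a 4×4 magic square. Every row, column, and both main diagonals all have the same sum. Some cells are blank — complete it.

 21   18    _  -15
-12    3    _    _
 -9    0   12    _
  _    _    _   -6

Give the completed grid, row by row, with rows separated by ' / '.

21 18 6 -15 / -12 3 15 24 / -9 0 12 27 / 30 9 -3 -6

Main diagonal is already complete: 21 + 3 + 12 + -6 = 30, so that is the magic constant.
From row 1, 30 − (21 + 18 + (-15)) gives (1,3) = 6.
Row 3: -9 + 0 + 12 + ? = 30, so (3,4) = 27.
Column 1 needs 30; the known cells sum to 0, so (4,1) = 30.
From column 2, 30 − (18 + 3 + 0) gives (4,2) = 9.
Column 4 needs 30; the known cells sum to 6, so (2,4) = 24.
From anti-diagonal, 30 − (-15 + 0 + 30) gives (2,3) = 15.
Row 4: 30 + 9 + (-6) + ? = 30, so (4,3) = -3.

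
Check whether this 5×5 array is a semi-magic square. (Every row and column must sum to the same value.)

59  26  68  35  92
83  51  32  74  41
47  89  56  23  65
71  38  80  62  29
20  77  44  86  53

No — row 2 sums to 281 but row 5 sums to 280.

Row 1: 59 + 26 + 68 + 35 + 92 = 280.
Row 2: 83 + 51 + 32 + 74 + 41 = 281.
Row 3: 47 + 89 + 56 + 23 + 65 = 280.
Row 4: 71 + 38 + 80 + 62 + 29 = 280.
Row 5: 20 + 77 + 44 + 86 + 53 = 280.
Column 1: 59 + 83 + 47 + 71 + 20 = 280.
Column 2: 26 + 51 + 89 + 38 + 77 = 281.
Column 3: 68 + 32 + 56 + 80 + 44 = 280.
Column 4: 35 + 74 + 23 + 62 + 86 = 280.
Column 5: 92 + 41 + 65 + 29 + 53 = 280.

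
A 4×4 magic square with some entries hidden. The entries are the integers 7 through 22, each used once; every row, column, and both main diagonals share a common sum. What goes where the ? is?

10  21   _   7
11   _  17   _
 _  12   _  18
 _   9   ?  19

8

The entries are 7 through 22, which sum to 232, so each line sums to 232/4 = 58.
Row 1: 10 + 21 + 7 + ? = 58, so (1,3) = 20.
From column 2, 58 − (21 + 12 + 9) gives (2,2) = 16.
Column 4: 7 + 18 + 19 + ? = 58, so (2,4) = 14.
Main diagonal needs 58; the known cells sum to 45, so (3,3) = 13.
Using anti-diagonal: 7 + 17 + 12 + ? → (4,1) = 58 − 36 = 22.
Using row 3: 12 + 13 + 18 + ? → (3,1) = 58 − 43 = 15.
Using row 4: 22 + 9 + 19 + ? → (4,3) = 58 − 50 = 8.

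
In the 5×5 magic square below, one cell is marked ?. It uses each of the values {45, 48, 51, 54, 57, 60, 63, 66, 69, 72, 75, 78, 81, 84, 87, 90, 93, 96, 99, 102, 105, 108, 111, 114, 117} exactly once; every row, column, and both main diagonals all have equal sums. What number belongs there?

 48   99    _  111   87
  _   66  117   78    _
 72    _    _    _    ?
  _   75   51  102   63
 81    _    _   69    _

The 25 entries sum to 2025, so each line sums to 2025/5 = 405.
Row 1: 48 + 99 + 111 + 87 + ? = 405, so (1,3) = 60.
Row 4: 75 + 51 + 102 + 63 + ? = 405, so (4,1) = 114.
Column 1 needs 405; the known cells sum to 315, so (2,1) = 90.
Column 4 needs 405; the known cells sum to 360, so (3,4) = 45.
Anti-diagonal must total 405; the given cells sum to 321, so (3,3) = 84.
From row 2, 405 − (90 + 66 + 117 + 78) gives (2,5) = 54.
From column 3, 405 − (60 + 117 + 84 + 51) gives (5,3) = 93.
From main diagonal, 405 − (48 + 66 + 84 + 102) gives (5,5) = 105.
From row 5, 405 − (81 + 93 + 69 + 105) gives (5,2) = 57.
Using column 2: 99 + 66 + 75 + 57 + ? → (3,2) = 405 − 297 = 108.
Column 5: 87 + 54 + 63 + 105 + ? = 405, so (3,5) = 96.

96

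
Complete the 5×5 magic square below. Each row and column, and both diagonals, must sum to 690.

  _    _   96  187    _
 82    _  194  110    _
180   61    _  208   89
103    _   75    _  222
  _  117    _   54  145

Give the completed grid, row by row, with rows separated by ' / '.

124 215 96 187 68 / 82 138 194 110 166 / 180 61 152 208 89 / 103 159 75 131 222 / 201 117 173 54 145

Row 3: 180 + 61 + 208 + 89 + ? = 690, so (3,3) = 152.
Using column 3: 96 + 194 + 152 + 75 + ? → (5,3) = 690 − 517 = 173.
From column 4, 690 − (187 + 110 + 208 + 54) gives (4,4) = 131.
From row 4, 690 − (103 + 75 + 131 + 222) gives (4,2) = 159.
Row 5: 117 + 173 + 54 + 145 + ? = 690, so (5,1) = 201.
Column 1 must total 690; the given cells sum to 566, so (1,1) = 124.
Main diagonal: 124 + 152 + 131 + 145 + ? = 690, so (2,2) = 138.
Using anti-diagonal: 110 + 152 + 159 + 201 + ? → (1,5) = 690 − 622 = 68.
Using row 1: 124 + 96 + 187 + 68 + ? → (1,2) = 690 − 475 = 215.
Using row 2: 82 + 138 + 194 + 110 + ? → (2,5) = 690 − 524 = 166.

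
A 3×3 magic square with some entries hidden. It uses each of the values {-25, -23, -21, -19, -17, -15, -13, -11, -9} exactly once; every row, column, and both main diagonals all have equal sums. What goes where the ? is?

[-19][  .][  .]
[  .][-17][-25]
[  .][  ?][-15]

The 9 entries sum to -153, so each line sums to -153/3 = -51.
From row 2, -51 − (-17 + (-25)) gives (2,1) = -9.
Column 1 needs -51; the known cells sum to -28, so (3,1) = -23.
Using column 3: -25 + (-15) + ? → (1,3) = -51 − (-40) = -11.
From row 1, -51 − (-19 + (-11)) gives (1,2) = -21.
Row 3: -23 + (-15) + ? = -51, so (3,2) = -13.

-13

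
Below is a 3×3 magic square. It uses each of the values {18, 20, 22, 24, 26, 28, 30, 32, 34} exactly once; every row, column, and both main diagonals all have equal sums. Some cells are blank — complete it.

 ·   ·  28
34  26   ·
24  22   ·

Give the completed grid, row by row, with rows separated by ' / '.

The 9 entries sum to 234, so each line sums to 234/3 = 78.
From row 2, 78 − (34 + 26) gives (2,3) = 18.
From row 3, 78 − (24 + 22) gives (3,3) = 32.
Column 1: 34 + 24 + ? = 78, so (1,1) = 20.
Using column 2: 26 + 22 + ? → (1,2) = 78 − 48 = 30.

20 30 28 / 34 26 18 / 24 22 32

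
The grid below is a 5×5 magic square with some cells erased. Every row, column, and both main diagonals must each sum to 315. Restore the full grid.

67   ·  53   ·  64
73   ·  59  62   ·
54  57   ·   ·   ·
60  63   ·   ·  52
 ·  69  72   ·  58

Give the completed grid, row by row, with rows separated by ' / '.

67 75 53 56 64 / 73 51 59 62 70 / 54 57 65 68 71 / 60 63 66 74 52 / 61 69 72 55 58

The remaining cell in column 1 is (5,1) = 315 − 254 = 61.
Using anti-diagonal: 64 + 62 + 63 + 61 + ? → (3,3) = 315 − 250 = 65.
Row 5: 61 + 69 + 72 + 58 + ? = 315, so (5,4) = 55.
The remaining cell in column 3 is (4,3) = 315 − 249 = 66.
The remaining cell in row 4 is (4,4) = 315 − 241 = 74.
Main diagonal needs 315; the known cells sum to 264, so (2,2) = 51.
The remaining cell in row 2 is (2,5) = 315 − 245 = 70.
Column 2 must total 315; the given cells sum to 240, so (1,2) = 75.
Column 5: 64 + 70 + 52 + 58 + ? = 315, so (3,5) = 71.
The remaining cell in row 1 is (1,4) = 315 − 259 = 56.
Row 3 needs 315; the known cells sum to 247, so (3,4) = 68.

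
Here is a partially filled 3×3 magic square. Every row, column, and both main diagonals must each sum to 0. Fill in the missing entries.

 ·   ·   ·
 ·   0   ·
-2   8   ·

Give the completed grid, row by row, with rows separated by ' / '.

6 -8 2 / -4 0 4 / -2 8 -6

Using row 3: -2 + 8 + ? → (3,3) = 0 − 6 = -6.
Column 2: 0 + 8 + ? = 0, so (1,2) = -8.
The remaining cell in main diagonal is (1,1) = 0 − (-6) = 6.
Anti-diagonal must total 0; the given cells sum to -2, so (1,3) = 2.
Column 1 must total 0; the given cells sum to 4, so (2,1) = -4.
From column 3, 0 − (2 + (-6)) gives (2,3) = 4.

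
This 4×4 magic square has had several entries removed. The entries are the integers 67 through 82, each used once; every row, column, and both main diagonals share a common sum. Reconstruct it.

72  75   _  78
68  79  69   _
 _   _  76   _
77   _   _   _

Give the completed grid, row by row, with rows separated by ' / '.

72 75 73 78 / 68 79 69 82 / 81 74 76 67 / 77 70 80 71

The entries are 67 through 82, which sum to 1192, so each line sums to 1192/4 = 298.
The remaining cell in row 1 is (1,3) = 298 − 225 = 73.
Row 2 must total 298; the given cells sum to 216, so (2,4) = 82.
Using column 1: 72 + 68 + 77 + ? → (3,1) = 298 − 217 = 81.
Column 3: 73 + 69 + 76 + ? = 298, so (4,3) = 80.
Main diagonal: 72 + 79 + 76 + ? = 298, so (4,4) = 71.
Anti-diagonal: 78 + 69 + 77 + ? = 298, so (3,2) = 74.
Row 3 needs 298; the known cells sum to 231, so (3,4) = 67.
Row 4 needs 298; the known cells sum to 228, so (4,2) = 70.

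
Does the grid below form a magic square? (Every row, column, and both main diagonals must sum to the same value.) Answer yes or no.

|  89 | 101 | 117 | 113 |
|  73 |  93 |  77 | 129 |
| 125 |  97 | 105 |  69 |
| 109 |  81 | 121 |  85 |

Row 1: 89 + 101 + 117 + 113 = 420.
Row 2: 73 + 93 + 77 + 129 = 372.
Row 3: 125 + 97 + 105 + 69 = 396.
Row 4: 109 + 81 + 121 + 85 = 396.
Column 1: 89 + 73 + 125 + 109 = 396.
Column 2: 101 + 93 + 97 + 81 = 372.
Column 3: 117 + 77 + 105 + 121 = 420.
Column 4: 113 + 129 + 69 + 85 = 396.
Main diagonal: 89 + 93 + 105 + 85 = 372.
Anti-diagonal: 113 + 77 + 97 + 109 = 396.

No — anti-diagonal sums to 396 but row 2 sums to 372.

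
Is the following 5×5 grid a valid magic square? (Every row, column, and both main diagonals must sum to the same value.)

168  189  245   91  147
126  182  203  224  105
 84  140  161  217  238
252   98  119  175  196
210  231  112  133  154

Yes

Row 1: 168 + 189 + 245 + 91 + 147 = 840.
Row 2: 126 + 182 + 203 + 224 + 105 = 840.
Row 3: 84 + 140 + 161 + 217 + 238 = 840.
Row 4: 252 + 98 + 119 + 175 + 196 = 840.
Row 5: 210 + 231 + 112 + 133 + 154 = 840.
Column 1: 168 + 126 + 84 + 252 + 210 = 840.
Column 2: 189 + 182 + 140 + 98 + 231 = 840.
Column 3: 245 + 203 + 161 + 119 + 112 = 840.
Column 4: 91 + 224 + 217 + 175 + 133 = 840.
Column 5: 147 + 105 + 238 + 196 + 154 = 840.
Main diagonal: 168 + 182 + 161 + 175 + 154 = 840.
Anti-diagonal: 147 + 224 + 161 + 98 + 210 = 840.
All lines sum to 840.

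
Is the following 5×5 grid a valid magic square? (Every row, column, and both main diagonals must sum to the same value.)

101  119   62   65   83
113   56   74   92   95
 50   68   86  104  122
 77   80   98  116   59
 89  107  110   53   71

Yes

Row 1: 101 + 119 + 62 + 65 + 83 = 430.
Row 2: 113 + 56 + 74 + 92 + 95 = 430.
Row 3: 50 + 68 + 86 + 104 + 122 = 430.
Row 4: 77 + 80 + 98 + 116 + 59 = 430.
Row 5: 89 + 107 + 110 + 53 + 71 = 430.
Column 1: 101 + 113 + 50 + 77 + 89 = 430.
Column 2: 119 + 56 + 68 + 80 + 107 = 430.
Column 3: 62 + 74 + 86 + 98 + 110 = 430.
Column 4: 65 + 92 + 104 + 116 + 53 = 430.
Column 5: 83 + 95 + 122 + 59 + 71 = 430.
Main diagonal: 101 + 56 + 86 + 116 + 71 = 430.
Anti-diagonal: 83 + 92 + 86 + 80 + 89 = 430.
All lines sum to 430.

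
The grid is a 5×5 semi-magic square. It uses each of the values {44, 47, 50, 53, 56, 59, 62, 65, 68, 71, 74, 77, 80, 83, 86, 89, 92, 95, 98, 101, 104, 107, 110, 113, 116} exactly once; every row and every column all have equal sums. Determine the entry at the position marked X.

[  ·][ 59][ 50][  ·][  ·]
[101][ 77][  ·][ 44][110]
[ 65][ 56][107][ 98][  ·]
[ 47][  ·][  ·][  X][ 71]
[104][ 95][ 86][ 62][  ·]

80

The 25 entries sum to 2000, so each line sums to 2000/5 = 400.
The remaining cell in row 2 is (2,3) = 400 − 332 = 68.
Using row 3: 65 + 56 + 107 + 98 + ? → (3,5) = 400 − 326 = 74.
From row 5, 400 − (104 + 95 + 86 + 62) gives (5,5) = 53.
Column 1 must total 400; the given cells sum to 317, so (1,1) = 83.
From column 2, 400 − (59 + 77 + 56 + 95) gives (4,2) = 113.
Column 3: 50 + 68 + 107 + 86 + ? = 400, so (4,3) = 89.
From column 5, 400 − (110 + 74 + 71 + 53) gives (1,5) = 92.
Using row 1: 83 + 59 + 50 + 92 + ? → (1,4) = 400 − 284 = 116.
The remaining cell in row 4 is (4,4) = 400 − 320 = 80.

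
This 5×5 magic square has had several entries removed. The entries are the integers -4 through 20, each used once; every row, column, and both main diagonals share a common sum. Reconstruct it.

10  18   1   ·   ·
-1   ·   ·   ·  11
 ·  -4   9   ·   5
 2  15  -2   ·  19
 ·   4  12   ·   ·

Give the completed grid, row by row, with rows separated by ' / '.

The entries are -4 through 20, which sum to 200, so each line sums to 200/5 = 40.
Using row 4: 2 + 15 + (-2) + 19 + ? → (4,4) = 40 − 34 = 6.
Column 2: 18 + (-4) + 15 + 4 + ? = 40, so (2,2) = 7.
The remaining cell in column 3 is (2,3) = 40 − 20 = 20.
From main diagonal, 40 − (10 + 7 + 9 + 6) gives (5,5) = 8.
Row 2 must total 40; the given cells sum to 37, so (2,4) = 3.
Column 5 needs 40; the known cells sum to 43, so (1,5) = -3.
Anti-diagonal must total 40; the given cells sum to 24, so (5,1) = 16.
Row 1: 10 + 18 + 1 + (-3) + ? = 40, so (1,4) = 14.
Row 5 needs 40; the known cells sum to 40, so (5,4) = 0.
Column 1: 10 + (-1) + 2 + 16 + ? = 40, so (3,1) = 13.
Using column 4: 14 + 3 + 6 + 0 + ? → (3,4) = 40 − 23 = 17.

10 18 1 14 -3 / -1 7 20 3 11 / 13 -4 9 17 5 / 2 15 -2 6 19 / 16 4 12 0 8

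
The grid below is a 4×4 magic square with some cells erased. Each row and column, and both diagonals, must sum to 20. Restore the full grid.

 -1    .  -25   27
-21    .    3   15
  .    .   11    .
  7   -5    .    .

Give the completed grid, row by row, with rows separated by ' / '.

-1 19 -25 27 / -21 23 3 15 / 35 -17 11 -9 / 7 -5 31 -13

Using row 1: -1 + (-25) + 27 + ? → (1,2) = 20 − 1 = 19.
Row 2 must total 20; the given cells sum to -3, so (2,2) = 23.
Using column 1: -1 + (-21) + 7 + ? → (3,1) = 20 − (-15) = 35.
Column 2: 19 + 23 + (-5) + ? = 20, so (3,2) = -17.
The remaining cell in column 3 is (4,3) = 20 − (-11) = 31.
Main diagonal must total 20; the given cells sum to 33, so (4,4) = -13.
Row 3 must total 20; the given cells sum to 29, so (3,4) = -9.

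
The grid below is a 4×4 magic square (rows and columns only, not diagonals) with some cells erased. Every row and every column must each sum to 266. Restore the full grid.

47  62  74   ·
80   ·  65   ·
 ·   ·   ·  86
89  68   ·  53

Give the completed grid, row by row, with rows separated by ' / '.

47 62 74 83 / 80 77 65 44 / 50 59 71 86 / 89 68 56 53

Using row 1: 47 + 62 + 74 + ? → (1,4) = 266 − 183 = 83.
The remaining cell in row 4 is (4,3) = 266 − 210 = 56.
Column 1 must total 266; the given cells sum to 216, so (3,1) = 50.
Using column 3: 74 + 65 + 56 + ? → (3,3) = 266 − 195 = 71.
From column 4, 266 − (83 + 86 + 53) gives (2,4) = 44.
Using row 2: 80 + 65 + 44 + ? → (2,2) = 266 − 189 = 77.
Row 3: 50 + 71 + 86 + ? = 266, so (3,2) = 59.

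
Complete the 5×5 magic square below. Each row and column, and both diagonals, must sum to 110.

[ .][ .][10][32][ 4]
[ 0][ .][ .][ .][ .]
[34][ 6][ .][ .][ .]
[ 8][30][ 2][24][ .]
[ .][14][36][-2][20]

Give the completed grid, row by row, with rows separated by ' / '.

26 38 10 32 4 / 0 22 44 16 28 / 34 6 18 40 12 / 8 30 2 24 46 / 42 14 36 -2 20

Row 4 must total 110; the given cells sum to 64, so (4,5) = 46.
Row 5: 14 + 36 + (-2) + 20 + ? = 110, so (5,1) = 42.
Column 1 must total 110; the given cells sum to 84, so (1,1) = 26.
Row 1: 26 + 10 + 32 + 4 + ? = 110, so (1,2) = 38.
Using column 2: 38 + 6 + 30 + 14 + ? → (2,2) = 110 − 88 = 22.
Using main diagonal: 26 + 22 + 24 + 20 + ? → (3,3) = 110 − 92 = 18.
Anti-diagonal needs 110; the known cells sum to 94, so (2,4) = 16.
Column 3 must total 110; the given cells sum to 66, so (2,3) = 44.
Using column 4: 32 + 16 + 24 + (-2) + ? → (3,4) = 110 − 70 = 40.
Row 2 must total 110; the given cells sum to 82, so (2,5) = 28.
Row 3: 34 + 6 + 18 + 40 + ? = 110, so (3,5) = 12.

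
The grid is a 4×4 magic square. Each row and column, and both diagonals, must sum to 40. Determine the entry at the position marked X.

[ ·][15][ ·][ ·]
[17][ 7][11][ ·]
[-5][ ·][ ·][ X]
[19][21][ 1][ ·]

Row 2 must total 40; the given cells sum to 35, so (2,4) = 5.
From row 4, 40 − (19 + 21 + 1) gives (4,4) = -1.
Using column 1: 17 + (-5) + 19 + ? → (1,1) = 40 − 31 = 9.
The remaining cell in column 2 is (3,2) = 40 − 43 = -3.
From main diagonal, 40 − (9 + 7 + (-1)) gives (3,3) = 25.
Using anti-diagonal: 11 + (-3) + 19 + ? → (1,4) = 40 − 27 = 13.
The remaining cell in row 1 is (1,3) = 40 − 37 = 3.
Row 3: -5 + (-3) + 25 + ? = 40, so (3,4) = 23.

23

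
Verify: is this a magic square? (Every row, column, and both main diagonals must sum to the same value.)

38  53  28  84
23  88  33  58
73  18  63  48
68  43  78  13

Row 1: 38 + 53 + 28 + 84 = 203.
Row 2: 23 + 88 + 33 + 58 = 202.
Row 3: 73 + 18 + 63 + 48 = 202.
Row 4: 68 + 43 + 78 + 13 = 202.
Column 1: 38 + 23 + 73 + 68 = 202.
Column 2: 53 + 88 + 18 + 43 = 202.
Column 3: 28 + 33 + 63 + 78 = 202.
Column 4: 84 + 58 + 48 + 13 = 203.
Main diagonal: 38 + 88 + 63 + 13 = 202.
Anti-diagonal: 84 + 33 + 18 + 68 = 203.

No — main diagonal sums to 202 but column 4 sums to 203.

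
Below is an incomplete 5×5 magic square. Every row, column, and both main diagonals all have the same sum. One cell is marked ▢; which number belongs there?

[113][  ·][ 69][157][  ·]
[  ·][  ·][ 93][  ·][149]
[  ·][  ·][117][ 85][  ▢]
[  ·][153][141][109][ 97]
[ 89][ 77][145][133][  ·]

73

Column 3 is complete and sums to 565; that is the magic constant.
The remaining cell in row 4 is (4,1) = 565 − 500 = 65.
From row 5, 565 − (89 + 77 + 145 + 133) gives (5,5) = 121.
Column 4 needs 565; the known cells sum to 484, so (2,4) = 81.
From main diagonal, 565 − (113 + 117 + 109 + 121) gives (2,2) = 105.
Anti-diagonal needs 565; the known cells sum to 440, so (1,5) = 125.
Row 1 needs 565; the known cells sum to 464, so (1,2) = 101.
From row 2, 565 − (105 + 93 + 81 + 149) gives (2,1) = 137.
Column 1 must total 565; the given cells sum to 404, so (3,1) = 161.
Column 2 needs 565; the known cells sum to 436, so (3,2) = 129.
The remaining cell in column 5 is (3,5) = 565 − 492 = 73.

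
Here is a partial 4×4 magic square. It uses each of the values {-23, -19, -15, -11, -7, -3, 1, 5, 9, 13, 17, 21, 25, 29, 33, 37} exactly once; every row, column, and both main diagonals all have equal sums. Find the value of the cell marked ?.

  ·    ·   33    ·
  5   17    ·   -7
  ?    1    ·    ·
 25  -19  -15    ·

21

The 16 entries sum to 112, so each line sums to 112/4 = 28.
Row 2 needs 28; the known cells sum to 15, so (2,3) = 13.
Row 4 must total 28; the given cells sum to -9, so (4,4) = 37.
Using column 2: 17 + 1 + (-19) + ? → (1,2) = 28 − (-1) = 29.
Column 3 needs 28; the known cells sum to 31, so (3,3) = -3.
Using main diagonal: 17 + (-3) + 37 + ? → (1,1) = 28 − 51 = -23.
Anti-diagonal must total 28; the given cells sum to 39, so (1,4) = -11.
Column 1: -23 + 5 + 25 + ? = 28, so (3,1) = 21.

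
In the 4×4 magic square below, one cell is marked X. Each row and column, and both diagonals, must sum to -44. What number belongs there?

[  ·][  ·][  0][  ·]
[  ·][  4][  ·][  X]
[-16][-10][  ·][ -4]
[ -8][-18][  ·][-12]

-26

Row 3: -16 + (-10) + (-4) + ? = -44, so (3,3) = -14.
Row 4: -8 + (-18) + (-12) + ? = -44, so (4,3) = -6.
Column 2: 4 + (-10) + (-18) + ? = -44, so (1,2) = -20.
The remaining cell in column 3 is (2,3) = -44 − (-20) = -24.
The remaining cell in main diagonal is (1,1) = -44 − (-22) = -22.
Anti-diagonal: -24 + (-10) + (-8) + ? = -44, so (1,4) = -2.
Column 1 needs -44; the known cells sum to -46, so (2,1) = 2.
The remaining cell in column 4 is (2,4) = -44 − (-18) = -26.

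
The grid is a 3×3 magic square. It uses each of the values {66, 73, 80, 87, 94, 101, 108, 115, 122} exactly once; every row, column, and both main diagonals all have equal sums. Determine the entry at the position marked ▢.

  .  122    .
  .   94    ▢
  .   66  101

108

The 9 entries sum to 846, so each line sums to 846/3 = 282.
Row 3 must total 282; the given cells sum to 167, so (3,1) = 115.
The remaining cell in main diagonal is (1,1) = 282 − 195 = 87.
From anti-diagonal, 282 − (94 + 115) gives (1,3) = 73.
From column 1, 282 − (87 + 115) gives (2,1) = 80.
Column 3: 73 + 101 + ? = 282, so (2,3) = 108.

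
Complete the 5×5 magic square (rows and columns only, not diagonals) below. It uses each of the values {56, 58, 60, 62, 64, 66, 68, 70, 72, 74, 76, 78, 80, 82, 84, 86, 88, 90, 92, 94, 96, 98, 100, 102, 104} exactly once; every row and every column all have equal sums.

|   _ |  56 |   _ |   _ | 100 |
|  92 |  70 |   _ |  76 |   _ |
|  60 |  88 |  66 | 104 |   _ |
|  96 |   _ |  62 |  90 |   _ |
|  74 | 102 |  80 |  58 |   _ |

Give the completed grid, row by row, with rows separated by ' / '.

The 25 entries sum to 2000, so each line sums to 2000/5 = 400.
Using row 3: 60 + 88 + 66 + 104 + ? → (3,5) = 400 − 318 = 82.
Row 5: 74 + 102 + 80 + 58 + ? = 400, so (5,5) = 86.
Column 1: 92 + 60 + 96 + 74 + ? = 400, so (1,1) = 78.
Column 2: 56 + 70 + 88 + 102 + ? = 400, so (4,2) = 84.
Using column 4: 76 + 104 + 90 + 58 + ? → (1,4) = 400 − 328 = 72.
From row 1, 400 − (78 + 56 + 72 + 100) gives (1,3) = 94.
Row 4: 96 + 84 + 62 + 90 + ? = 400, so (4,5) = 68.
Column 3 must total 400; the given cells sum to 302, so (2,3) = 98.
The remaining cell in column 5 is (2,5) = 400 − 336 = 64.

78 56 94 72 100 / 92 70 98 76 64 / 60 88 66 104 82 / 96 84 62 90 68 / 74 102 80 58 86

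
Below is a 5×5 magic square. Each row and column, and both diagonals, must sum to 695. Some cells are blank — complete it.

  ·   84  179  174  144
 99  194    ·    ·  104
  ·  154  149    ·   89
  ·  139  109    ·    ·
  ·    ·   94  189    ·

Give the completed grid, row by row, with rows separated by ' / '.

The remaining cell in row 1 is (1,1) = 695 − 581 = 114.
Column 2: 84 + 194 + 154 + 139 + ? = 695, so (5,2) = 124.
Using column 3: 179 + 149 + 109 + 94 + ? → (2,3) = 695 − 531 = 164.
Row 2 must total 695; the given cells sum to 561, so (2,4) = 134.
The remaining cell in anti-diagonal is (5,1) = 695 − 566 = 129.
Row 5 needs 695; the known cells sum to 536, so (5,5) = 159.
Using column 5: 144 + 104 + 89 + 159 + ? → (4,5) = 695 − 496 = 199.
From main diagonal, 695 − (114 + 194 + 149 + 159) gives (4,4) = 79.
Row 4 needs 695; the known cells sum to 526, so (4,1) = 169.
Column 1 needs 695; the known cells sum to 511, so (3,1) = 184.
The remaining cell in column 4 is (3,4) = 695 − 576 = 119.

114 84 179 174 144 / 99 194 164 134 104 / 184 154 149 119 89 / 169 139 109 79 199 / 129 124 94 189 159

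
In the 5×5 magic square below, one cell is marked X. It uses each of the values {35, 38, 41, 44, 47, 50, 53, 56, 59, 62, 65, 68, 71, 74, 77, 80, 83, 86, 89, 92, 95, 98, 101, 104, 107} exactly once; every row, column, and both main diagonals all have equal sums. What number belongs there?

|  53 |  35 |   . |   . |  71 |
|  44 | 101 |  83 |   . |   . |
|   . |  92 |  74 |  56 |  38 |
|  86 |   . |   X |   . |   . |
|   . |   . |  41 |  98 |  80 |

The 25 entries sum to 1775, so each line sums to 1775/5 = 355.
Row 3 must total 355; the given cells sum to 260, so (3,1) = 95.
From column 1, 355 − (53 + 44 + 95 + 86) gives (5,1) = 77.
Using main diagonal: 53 + 101 + 74 + 80 + ? → (4,4) = 355 − 308 = 47.
Row 5: 77 + 41 + 98 + 80 + ? = 355, so (5,2) = 59.
Using column 2: 35 + 101 + 92 + 59 + ? → (4,2) = 355 − 287 = 68.
Anti-diagonal needs 355; the known cells sum to 290, so (2,4) = 65.
Row 2: 44 + 101 + 83 + 65 + ? = 355, so (2,5) = 62.
Using column 4: 65 + 56 + 47 + 98 + ? → (1,4) = 355 − 266 = 89.
From column 5, 355 − (71 + 62 + 38 + 80) gives (4,5) = 104.
Row 1 needs 355; the known cells sum to 248, so (1,3) = 107.
The remaining cell in row 4 is (4,3) = 355 − 305 = 50.

50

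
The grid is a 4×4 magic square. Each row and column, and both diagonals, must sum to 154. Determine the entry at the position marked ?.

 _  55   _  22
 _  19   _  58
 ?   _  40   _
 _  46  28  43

From row 4, 154 − (46 + 28 + 43) gives (4,1) = 37.
Column 2 needs 154; the known cells sum to 120, so (3,2) = 34.
The remaining cell in column 4 is (3,4) = 154 − 123 = 31.
The remaining cell in main diagonal is (1,1) = 154 − 102 = 52.
From anti-diagonal, 154 − (22 + 34 + 37) gives (2,3) = 61.
Using row 1: 52 + 55 + 22 + ? → (1,3) = 154 − 129 = 25.
From row 2, 154 − (19 + 61 + 58) gives (2,1) = 16.
Row 3: 34 + 40 + 31 + ? = 154, so (3,1) = 49.

49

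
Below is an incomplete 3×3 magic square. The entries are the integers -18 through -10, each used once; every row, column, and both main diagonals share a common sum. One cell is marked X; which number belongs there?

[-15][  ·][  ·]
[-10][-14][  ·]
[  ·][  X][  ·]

The entries are -18 through -10, which sum to -126, so each line sums to -126/3 = -42.
Row 2: -10 + (-14) + ? = -42, so (2,3) = -18.
Using column 1: -15 + (-10) + ? → (3,1) = -42 − (-25) = -17.
Main diagonal must total -42; the given cells sum to -29, so (3,3) = -13.
Anti-diagonal needs -42; the known cells sum to -31, so (1,3) = -11.
Row 1 must total -42; the given cells sum to -26, so (1,2) = -16.
Row 3 needs -42; the known cells sum to -30, so (3,2) = -12.

-12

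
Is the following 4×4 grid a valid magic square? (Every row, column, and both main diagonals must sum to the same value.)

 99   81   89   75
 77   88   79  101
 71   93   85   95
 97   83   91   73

No — column 4 sums to 344 but row 2 sums to 345.

Row 1: 99 + 81 + 89 + 75 = 344.
Row 2: 77 + 88 + 79 + 101 = 345.
Row 3: 71 + 93 + 85 + 95 = 344.
Row 4: 97 + 83 + 91 + 73 = 344.
Column 1: 99 + 77 + 71 + 97 = 344.
Column 2: 81 + 88 + 93 + 83 = 345.
Column 3: 89 + 79 + 85 + 91 = 344.
Column 4: 75 + 101 + 95 + 73 = 344.
Main diagonal: 99 + 88 + 85 + 73 = 345.
Anti-diagonal: 75 + 79 + 93 + 97 = 344.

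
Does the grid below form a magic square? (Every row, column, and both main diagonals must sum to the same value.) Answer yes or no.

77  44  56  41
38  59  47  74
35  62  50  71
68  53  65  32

Yes

Row 1: 77 + 44 + 56 + 41 = 218.
Row 2: 38 + 59 + 47 + 74 = 218.
Row 3: 35 + 62 + 50 + 71 = 218.
Row 4: 68 + 53 + 65 + 32 = 218.
Column 1: 77 + 38 + 35 + 68 = 218.
Column 2: 44 + 59 + 62 + 53 = 218.
Column 3: 56 + 47 + 50 + 65 = 218.
Column 4: 41 + 74 + 71 + 32 = 218.
Main diagonal: 77 + 59 + 50 + 32 = 218.
Anti-diagonal: 41 + 47 + 62 + 68 = 218.
All lines sum to 218.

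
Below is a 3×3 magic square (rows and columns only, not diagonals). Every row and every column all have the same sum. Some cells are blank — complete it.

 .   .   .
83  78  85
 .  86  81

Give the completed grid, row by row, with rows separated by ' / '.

Row 2 is already complete: 83 + 78 + 85 = 246, so that is the magic constant.
Row 3 must total 246; the given cells sum to 167, so (3,1) = 79.
Column 1 needs 246; the known cells sum to 162, so (1,1) = 84.
Column 2 needs 246; the known cells sum to 164, so (1,2) = 82.
The remaining cell in column 3 is (1,3) = 246 − 166 = 80.

84 82 80 / 83 78 85 / 79 86 81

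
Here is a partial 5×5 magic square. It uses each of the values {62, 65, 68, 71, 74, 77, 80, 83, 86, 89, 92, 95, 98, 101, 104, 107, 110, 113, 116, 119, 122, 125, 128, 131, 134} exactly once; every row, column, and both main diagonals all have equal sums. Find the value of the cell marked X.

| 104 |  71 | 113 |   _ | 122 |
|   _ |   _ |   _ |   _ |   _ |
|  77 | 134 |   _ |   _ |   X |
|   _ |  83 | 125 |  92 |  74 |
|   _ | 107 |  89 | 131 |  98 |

110

The 25 entries sum to 2450, so each line sums to 2450/5 = 490.
Row 1 needs 490; the known cells sum to 410, so (1,4) = 80.
Using row 4: 83 + 125 + 92 + 74 + ? → (4,1) = 490 − 374 = 116.
Row 5 needs 490; the known cells sum to 425, so (5,1) = 65.
Column 1 needs 490; the known cells sum to 362, so (2,1) = 128.
The remaining cell in column 2 is (2,2) = 490 − 395 = 95.
Main diagonal must total 490; the given cells sum to 389, so (3,3) = 101.
Anti-diagonal must total 490; the given cells sum to 371, so (2,4) = 119.
Column 3 needs 490; the known cells sum to 428, so (2,3) = 62.
Column 4 needs 490; the known cells sum to 422, so (3,4) = 68.
Row 2 must total 490; the given cells sum to 404, so (2,5) = 86.
Row 3: 77 + 134 + 101 + 68 + ? = 490, so (3,5) = 110.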